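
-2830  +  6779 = 3949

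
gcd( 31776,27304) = 8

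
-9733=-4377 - 5356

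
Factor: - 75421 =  - 199^1* 379^1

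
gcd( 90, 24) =6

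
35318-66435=-31117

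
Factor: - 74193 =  - 3^1 * 7^1*3533^1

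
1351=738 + 613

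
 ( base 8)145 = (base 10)101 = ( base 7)203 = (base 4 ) 1211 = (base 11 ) 92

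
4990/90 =55 + 4/9  =  55.44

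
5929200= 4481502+1447698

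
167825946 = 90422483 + 77403463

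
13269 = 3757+9512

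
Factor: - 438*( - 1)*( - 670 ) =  - 2^2*3^1*5^1 * 67^1*73^1=- 293460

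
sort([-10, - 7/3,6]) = [ - 10,  -  7/3,6 ] 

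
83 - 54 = 29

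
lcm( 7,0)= 0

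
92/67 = 1 + 25/67 = 1.37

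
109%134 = 109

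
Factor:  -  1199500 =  - 2^2 * 5^3*2399^1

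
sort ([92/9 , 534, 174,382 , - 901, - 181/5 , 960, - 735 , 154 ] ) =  [ - 901, - 735 ,- 181/5,92/9 , 154,174,382, 534,960 ] 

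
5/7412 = 5/7412 = 0.00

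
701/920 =701/920 = 0.76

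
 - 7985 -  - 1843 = -6142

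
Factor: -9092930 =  - 2^1* 5^1*7^3*11^1*241^1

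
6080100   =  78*77950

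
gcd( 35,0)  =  35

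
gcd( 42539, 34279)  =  413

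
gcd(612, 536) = 4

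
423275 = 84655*5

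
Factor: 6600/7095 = 2^3*5^1*43^(-1)= 40/43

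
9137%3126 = 2885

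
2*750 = 1500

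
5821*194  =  1129274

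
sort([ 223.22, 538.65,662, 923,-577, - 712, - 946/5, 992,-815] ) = [ - 815,  -  712, - 577,-946/5, 223.22,538.65,662, 923,992 ] 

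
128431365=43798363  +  84633002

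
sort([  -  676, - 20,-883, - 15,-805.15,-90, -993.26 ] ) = [ - 993.26,-883,  -  805.15,-676, - 90, -20, - 15]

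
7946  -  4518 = 3428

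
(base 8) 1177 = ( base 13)3a2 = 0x27F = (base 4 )21333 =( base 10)639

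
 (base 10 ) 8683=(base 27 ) BOG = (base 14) 3243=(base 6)104111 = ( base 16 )21eb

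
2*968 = 1936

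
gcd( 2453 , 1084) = 1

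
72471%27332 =17807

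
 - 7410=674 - 8084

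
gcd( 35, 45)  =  5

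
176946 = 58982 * 3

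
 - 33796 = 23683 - 57479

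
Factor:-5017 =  - 29^1*173^1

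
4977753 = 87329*57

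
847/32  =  847/32 = 26.47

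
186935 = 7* 26705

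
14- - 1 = 15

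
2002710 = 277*7230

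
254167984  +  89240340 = 343408324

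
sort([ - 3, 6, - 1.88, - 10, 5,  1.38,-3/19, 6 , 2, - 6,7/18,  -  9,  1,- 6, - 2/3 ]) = [ - 10, - 9, - 6,-6, - 3, - 1.88, - 2/3, - 3/19, 7/18, 1, 1.38,2,5, 6,6 ]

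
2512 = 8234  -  5722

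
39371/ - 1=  - 39371  +  0/1 = - 39371.00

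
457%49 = 16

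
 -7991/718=-7991/718 = - 11.13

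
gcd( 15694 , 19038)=38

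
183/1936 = 183/1936 = 0.09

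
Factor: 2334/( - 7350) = - 389/1225 = - 5^(-2 )*7^( - 2)*389^1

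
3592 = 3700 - 108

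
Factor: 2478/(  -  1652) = -3/2 = - 2^( - 1) * 3^1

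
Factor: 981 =3^2*109^1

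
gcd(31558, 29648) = 2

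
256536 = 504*509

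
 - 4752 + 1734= - 3018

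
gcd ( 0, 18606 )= 18606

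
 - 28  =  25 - 53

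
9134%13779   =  9134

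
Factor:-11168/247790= -16/355 = -2^4 * 5^ ( - 1 ) * 71^( - 1)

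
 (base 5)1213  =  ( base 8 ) 267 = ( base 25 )78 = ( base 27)6l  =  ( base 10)183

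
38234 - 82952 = - 44718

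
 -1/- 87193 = 1/87193=0.00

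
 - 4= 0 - 4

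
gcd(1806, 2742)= 6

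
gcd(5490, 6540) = 30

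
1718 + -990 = 728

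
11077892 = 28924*383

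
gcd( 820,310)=10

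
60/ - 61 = -60/61 = - 0.98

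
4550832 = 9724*468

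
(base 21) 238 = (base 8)1671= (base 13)584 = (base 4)32321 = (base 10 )953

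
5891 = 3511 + 2380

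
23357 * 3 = 70071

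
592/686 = 296/343=0.86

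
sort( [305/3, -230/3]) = [ - 230/3,305/3]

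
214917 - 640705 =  - 425788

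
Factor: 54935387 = 13^1 *4225799^1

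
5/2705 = 1/541= 0.00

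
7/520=7/520 = 0.01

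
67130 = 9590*7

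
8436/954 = 8+134/159 = 8.84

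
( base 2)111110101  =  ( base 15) 236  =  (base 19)177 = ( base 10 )501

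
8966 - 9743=  -  777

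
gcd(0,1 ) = 1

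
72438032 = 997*72656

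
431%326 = 105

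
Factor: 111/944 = 2^( - 4)*3^1*37^1 * 59^ ( -1 ) 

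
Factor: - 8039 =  - 8039^1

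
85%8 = 5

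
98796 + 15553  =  114349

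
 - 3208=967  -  4175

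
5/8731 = 5/8731 =0.00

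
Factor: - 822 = -2^1*3^1*137^1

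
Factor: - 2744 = -2^3*7^3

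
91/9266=91/9266= 0.01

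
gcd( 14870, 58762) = 2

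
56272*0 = 0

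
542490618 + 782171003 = 1324661621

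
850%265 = 55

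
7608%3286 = 1036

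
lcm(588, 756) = 5292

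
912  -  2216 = -1304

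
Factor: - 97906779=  - 3^3*1621^1*2237^1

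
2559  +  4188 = 6747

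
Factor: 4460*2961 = 13206060= 2^2*3^2*5^1*7^1*47^1*223^1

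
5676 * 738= 4188888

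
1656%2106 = 1656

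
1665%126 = 27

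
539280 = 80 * 6741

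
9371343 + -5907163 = 3464180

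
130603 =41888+88715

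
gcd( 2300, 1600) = 100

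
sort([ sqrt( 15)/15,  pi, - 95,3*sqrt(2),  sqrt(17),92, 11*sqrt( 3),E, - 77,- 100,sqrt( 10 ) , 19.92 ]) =[ - 100 , - 95, - 77,  sqrt( 15 )/15,E, pi, sqrt (10),sqrt( 17), 3*sqrt( 2 ),  11*sqrt (3),19.92, 92 ]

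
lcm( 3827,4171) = 371219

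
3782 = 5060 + -1278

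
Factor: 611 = 13^1*47^1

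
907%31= 8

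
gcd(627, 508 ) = 1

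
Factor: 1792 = 2^8*7^1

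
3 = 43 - 40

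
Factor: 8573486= 2^1 * 101^1 * 42443^1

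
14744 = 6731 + 8013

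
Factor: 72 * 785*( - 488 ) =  - 27581760= - 2^6 *3^2*5^1*61^1*157^1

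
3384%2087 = 1297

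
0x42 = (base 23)2K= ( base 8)102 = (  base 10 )66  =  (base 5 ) 231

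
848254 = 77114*11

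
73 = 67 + 6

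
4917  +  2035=6952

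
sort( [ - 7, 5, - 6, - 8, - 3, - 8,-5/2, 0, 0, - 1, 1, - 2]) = [ - 8, - 8, - 7, - 6, - 3, - 5/2, - 2, - 1 , 0,0, 1, 5]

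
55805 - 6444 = 49361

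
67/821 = 67/821  =  0.08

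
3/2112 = 1/704 = 0.00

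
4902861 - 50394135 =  - 45491274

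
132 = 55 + 77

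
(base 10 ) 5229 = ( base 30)5o9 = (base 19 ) e94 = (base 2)1010001101101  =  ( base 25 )894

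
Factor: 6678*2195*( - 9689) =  -142023396690 = -2^1*3^2*5^1*7^1*53^1*439^1*9689^1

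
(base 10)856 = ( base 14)452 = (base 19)271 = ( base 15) 3c1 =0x358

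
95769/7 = 95769/7= 13681.29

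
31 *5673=175863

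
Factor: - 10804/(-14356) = 73/97 = 73^1*97^( - 1 ) 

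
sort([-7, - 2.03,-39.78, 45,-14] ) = [- 39.78, - 14, - 7, - 2.03, 45] 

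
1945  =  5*389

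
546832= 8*68354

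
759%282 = 195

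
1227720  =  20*61386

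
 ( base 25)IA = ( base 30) fa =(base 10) 460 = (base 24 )J4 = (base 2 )111001100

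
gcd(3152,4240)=16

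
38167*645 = 24617715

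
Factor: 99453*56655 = 3^3*5^1*1259^1 * 33151^1 =5634509715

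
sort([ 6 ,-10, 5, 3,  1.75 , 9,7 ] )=[ - 10, 1.75, 3,  5,6 , 7,  9] 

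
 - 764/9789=-1 + 9025/9789 = - 0.08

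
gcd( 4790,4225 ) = 5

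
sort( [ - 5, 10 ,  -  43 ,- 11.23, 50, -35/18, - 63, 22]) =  [  -  63,- 43, - 11.23, - 5, - 35/18,10 , 22, 50] 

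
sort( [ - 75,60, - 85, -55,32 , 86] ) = [ - 85,  -  75, - 55, 32,60,86]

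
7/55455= 7/55455  =  0.00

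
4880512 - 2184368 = 2696144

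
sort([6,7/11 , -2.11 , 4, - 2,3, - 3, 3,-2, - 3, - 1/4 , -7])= [ - 7,  -  3, - 3, -2.11 ,-2, - 2, - 1/4, 7/11, 3,3,4,6]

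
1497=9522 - 8025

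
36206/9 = 4022+8/9=4022.89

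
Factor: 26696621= 7^2*131^1*4159^1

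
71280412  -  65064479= 6215933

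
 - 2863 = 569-3432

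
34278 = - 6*( - 5713)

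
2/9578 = 1/4789 =0.00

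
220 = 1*220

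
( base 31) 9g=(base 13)199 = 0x127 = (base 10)295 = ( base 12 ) 207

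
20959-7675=13284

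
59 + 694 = 753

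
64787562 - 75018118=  - 10230556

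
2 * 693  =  1386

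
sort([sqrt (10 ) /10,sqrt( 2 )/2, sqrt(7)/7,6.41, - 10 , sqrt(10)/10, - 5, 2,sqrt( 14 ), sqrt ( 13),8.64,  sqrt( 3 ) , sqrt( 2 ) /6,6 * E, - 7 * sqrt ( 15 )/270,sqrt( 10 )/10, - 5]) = [ - 10 , - 5, - 5, - 7*sqrt( 15)/270, sqrt( 2 ) /6,sqrt( 10)/10,sqrt(10)/10,sqrt( 10 ) /10, sqrt( 7)/7, sqrt( 2)/2,sqrt( 3 ),2,sqrt(13), sqrt( 14), 6.41,8.64,6*E] 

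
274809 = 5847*47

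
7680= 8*960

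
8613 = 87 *99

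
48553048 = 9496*5113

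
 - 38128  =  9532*(- 4 ) 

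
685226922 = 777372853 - 92145931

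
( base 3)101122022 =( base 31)827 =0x1e4d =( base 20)j7h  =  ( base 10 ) 7757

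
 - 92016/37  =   - 92016/37 = - 2486.92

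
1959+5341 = 7300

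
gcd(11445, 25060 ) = 35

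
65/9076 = 65/9076 = 0.01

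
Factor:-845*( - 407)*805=5^2*7^1*11^1*13^2*23^1*37^1 = 276851575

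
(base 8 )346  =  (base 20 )ba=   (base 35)6K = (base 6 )1022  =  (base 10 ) 230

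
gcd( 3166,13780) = 2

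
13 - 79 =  - 66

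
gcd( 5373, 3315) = 3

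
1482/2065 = 1482/2065 =0.72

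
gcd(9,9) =9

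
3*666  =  1998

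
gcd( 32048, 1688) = 8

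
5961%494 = 33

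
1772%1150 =622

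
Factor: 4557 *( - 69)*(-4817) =3^2*7^2*23^1*31^1  *4817^1 = 1514623761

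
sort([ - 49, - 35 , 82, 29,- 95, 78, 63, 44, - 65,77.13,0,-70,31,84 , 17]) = [-95, - 70  , -65, - 49, - 35,0, 17, 29,31, 44,63,77.13, 78 , 82,84]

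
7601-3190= 4411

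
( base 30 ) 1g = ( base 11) 42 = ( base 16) 2E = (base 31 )1F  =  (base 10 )46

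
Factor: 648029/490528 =2^(-5 )*15329^(- 1)*648029^1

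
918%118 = 92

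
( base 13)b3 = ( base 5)1041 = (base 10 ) 146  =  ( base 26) 5G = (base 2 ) 10010010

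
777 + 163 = 940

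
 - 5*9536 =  - 47680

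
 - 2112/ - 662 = 3+63/331 = 3.19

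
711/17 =41+14/17 = 41.82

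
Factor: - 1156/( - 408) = 2^( - 1 )*3^( - 1 ) *17^1 = 17/6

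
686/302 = 2+41/151 = 2.27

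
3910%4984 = 3910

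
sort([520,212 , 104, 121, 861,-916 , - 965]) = [-965,-916, 104, 121, 212, 520,861 ]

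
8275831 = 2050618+6225213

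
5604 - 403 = 5201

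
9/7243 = 9/7243 = 0.00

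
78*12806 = 998868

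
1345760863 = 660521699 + 685239164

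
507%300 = 207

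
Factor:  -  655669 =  - 7^2 *13381^1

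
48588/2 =24294 = 24294.00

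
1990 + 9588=11578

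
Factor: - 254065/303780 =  - 2^( - 2 ) * 3^( - 1 )*7^2*17^1 * 83^ ( - 1) =- 833/996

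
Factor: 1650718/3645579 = 2^1*3^( - 1)*7^( - 1)*37^1*22307^1*173599^( - 1)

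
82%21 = 19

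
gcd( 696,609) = 87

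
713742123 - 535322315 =178419808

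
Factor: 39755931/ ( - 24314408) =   -  2^( - 3)*3^1*97^(-1 )*31333^(- 1 ) * 13251977^1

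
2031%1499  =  532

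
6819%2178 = 285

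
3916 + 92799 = 96715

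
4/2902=2/1451 = 0.00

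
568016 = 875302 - 307286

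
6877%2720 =1437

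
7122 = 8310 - 1188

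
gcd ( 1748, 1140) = 76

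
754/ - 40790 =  - 377/20395 = - 0.02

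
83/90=83/90 = 0.92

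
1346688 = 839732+506956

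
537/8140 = 537/8140 = 0.07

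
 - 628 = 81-709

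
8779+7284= 16063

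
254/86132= 127/43066 = 0.00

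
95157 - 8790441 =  - 8695284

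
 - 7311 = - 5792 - 1519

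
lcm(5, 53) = 265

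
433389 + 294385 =727774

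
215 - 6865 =-6650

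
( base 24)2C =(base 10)60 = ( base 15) 40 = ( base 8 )74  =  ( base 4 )330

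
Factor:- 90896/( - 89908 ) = 92/91 = 2^2*7^( - 1)*13^(-1)*23^1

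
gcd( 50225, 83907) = 1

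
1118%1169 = 1118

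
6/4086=1/681 =0.00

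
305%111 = 83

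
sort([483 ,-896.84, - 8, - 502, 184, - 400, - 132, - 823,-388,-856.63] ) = [- 896.84,-856.63,-823,-502,-400,  -  388, - 132, - 8,184, 483] 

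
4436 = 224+4212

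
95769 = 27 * 3547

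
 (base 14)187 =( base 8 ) 473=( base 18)h9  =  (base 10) 315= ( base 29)AP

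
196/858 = 98/429 = 0.23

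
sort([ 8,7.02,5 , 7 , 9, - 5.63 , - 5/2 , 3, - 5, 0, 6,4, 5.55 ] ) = [-5.63,  -  5,  -  5/2, 0, 3, 4, 5, 5.55 , 6, 7,7.02, 8, 9] 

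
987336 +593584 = 1580920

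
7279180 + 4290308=11569488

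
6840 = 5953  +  887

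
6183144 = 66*93684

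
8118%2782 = 2554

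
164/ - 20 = - 9 + 4/5 = - 8.20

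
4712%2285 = 142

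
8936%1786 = 6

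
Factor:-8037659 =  - 7^1*617^1*1861^1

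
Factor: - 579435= - 3^1*5^1*38629^1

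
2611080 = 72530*36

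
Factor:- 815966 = -2^1 *17^1*103^1*233^1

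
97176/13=97176/13  =  7475.08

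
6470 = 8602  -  2132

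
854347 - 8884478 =-8030131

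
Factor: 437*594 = 259578= 2^1*3^3*11^1*19^1*23^1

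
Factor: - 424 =-2^3*53^1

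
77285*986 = 76203010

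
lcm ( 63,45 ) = 315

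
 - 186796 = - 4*46699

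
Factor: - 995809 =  - 17^1*19^1*3083^1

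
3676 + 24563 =28239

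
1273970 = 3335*382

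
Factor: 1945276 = 2^2*17^1*28607^1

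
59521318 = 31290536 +28230782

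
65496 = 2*32748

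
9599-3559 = 6040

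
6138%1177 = 253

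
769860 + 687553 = 1457413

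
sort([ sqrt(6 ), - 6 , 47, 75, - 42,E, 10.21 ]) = [ - 42,-6, sqrt(6), E, 10.21, 47, 75 ] 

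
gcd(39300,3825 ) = 75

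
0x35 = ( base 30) 1N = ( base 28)1p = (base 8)65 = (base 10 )53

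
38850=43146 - 4296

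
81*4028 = 326268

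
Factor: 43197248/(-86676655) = - 2^6*5^( - 1)*13^( - 1 )*89^( - 1)*14983^(-1) * 674957^1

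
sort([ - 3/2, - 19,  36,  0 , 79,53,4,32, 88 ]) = [ - 19 , - 3/2,0,4,32, 36, 53,79 , 88] 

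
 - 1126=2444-3570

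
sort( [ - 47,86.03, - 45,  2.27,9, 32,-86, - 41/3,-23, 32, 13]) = [ - 86, - 47, - 45, - 23,- 41/3, 2.27, 9, 13 , 32,  32, 86.03 ] 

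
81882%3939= 3102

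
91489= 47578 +43911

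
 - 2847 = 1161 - 4008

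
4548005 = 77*59065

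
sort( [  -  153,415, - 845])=[ - 845 , - 153,  415] 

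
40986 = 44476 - 3490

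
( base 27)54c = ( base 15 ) 11B0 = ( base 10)3765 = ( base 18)BB3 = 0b111010110101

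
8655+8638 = 17293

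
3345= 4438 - 1093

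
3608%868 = 136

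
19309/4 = 4827 + 1/4 = 4827.25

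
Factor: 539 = 7^2 * 11^1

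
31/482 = 31/482= 0.06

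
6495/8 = 6495/8 = 811.88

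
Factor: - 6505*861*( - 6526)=36550853430 =2^1*3^1*5^1*7^1*13^1*41^1*251^1*1301^1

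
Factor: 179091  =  3^5 * 11^1*67^1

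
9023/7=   1289 =1289.00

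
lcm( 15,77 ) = 1155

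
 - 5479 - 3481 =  - 8960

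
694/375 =694/375 = 1.85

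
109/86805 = 109/86805 = 0.00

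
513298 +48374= 561672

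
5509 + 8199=13708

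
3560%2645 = 915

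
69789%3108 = 1413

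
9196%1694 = 726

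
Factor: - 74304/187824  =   - 2^2*3^2 * 7^(- 1)*13^( - 1)=-36/91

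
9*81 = 729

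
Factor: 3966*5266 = 2^2*3^1*661^1*2633^1 = 20884956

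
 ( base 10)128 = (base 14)92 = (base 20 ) 68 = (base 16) 80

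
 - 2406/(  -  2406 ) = 1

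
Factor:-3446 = - 2^1  *1723^1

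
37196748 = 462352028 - 425155280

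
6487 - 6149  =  338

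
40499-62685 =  - 22186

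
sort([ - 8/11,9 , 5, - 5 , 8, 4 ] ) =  [ - 5,  -  8/11, 4,5, 8, 9 ]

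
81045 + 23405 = 104450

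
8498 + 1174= 9672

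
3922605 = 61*64305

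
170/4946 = 85/2473 = 0.03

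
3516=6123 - 2607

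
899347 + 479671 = 1379018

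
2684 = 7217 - 4533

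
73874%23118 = 4520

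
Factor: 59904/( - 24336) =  - 2^5 * 13^( - 1 ) = -32/13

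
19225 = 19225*1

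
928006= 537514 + 390492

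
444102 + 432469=876571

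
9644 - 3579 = 6065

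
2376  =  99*24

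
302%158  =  144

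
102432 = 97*1056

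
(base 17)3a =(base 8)75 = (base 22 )2H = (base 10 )61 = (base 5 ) 221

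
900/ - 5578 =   -  450/2789  =  - 0.16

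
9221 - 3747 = 5474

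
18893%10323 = 8570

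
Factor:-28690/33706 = - 5^1*151^1*887^( - 1 ) = -755/887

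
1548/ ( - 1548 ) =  - 1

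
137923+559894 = 697817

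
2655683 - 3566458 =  - 910775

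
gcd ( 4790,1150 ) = 10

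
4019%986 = 75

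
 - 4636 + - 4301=  -  8937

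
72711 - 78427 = - 5716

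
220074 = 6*36679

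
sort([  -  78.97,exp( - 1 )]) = [-78.97,exp( - 1 )] 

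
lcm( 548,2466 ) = 4932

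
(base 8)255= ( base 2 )10101101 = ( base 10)173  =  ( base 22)7j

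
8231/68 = 8231/68 = 121.04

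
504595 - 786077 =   -  281482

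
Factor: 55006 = 2^1 * 7^1 * 3929^1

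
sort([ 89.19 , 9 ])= [ 9,89.19 ]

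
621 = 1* 621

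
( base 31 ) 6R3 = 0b1100111001110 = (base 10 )6606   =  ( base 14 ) 259C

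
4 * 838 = 3352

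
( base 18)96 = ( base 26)6C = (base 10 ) 168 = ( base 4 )2220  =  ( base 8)250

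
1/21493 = 1/21493 = 0.00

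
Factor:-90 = -2^1*3^2 * 5^1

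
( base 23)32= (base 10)71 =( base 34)23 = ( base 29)2D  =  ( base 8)107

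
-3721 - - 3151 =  - 570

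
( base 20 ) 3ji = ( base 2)11000111110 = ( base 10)1598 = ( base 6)11222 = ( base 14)822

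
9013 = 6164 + 2849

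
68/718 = 34/359 = 0.09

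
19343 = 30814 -11471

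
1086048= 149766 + 936282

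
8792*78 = 685776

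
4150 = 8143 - 3993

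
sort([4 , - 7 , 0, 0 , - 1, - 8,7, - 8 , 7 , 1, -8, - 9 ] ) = [  -  9 , - 8,-8, - 8 , - 7, - 1 , 0 , 0,1 , 4,7, 7]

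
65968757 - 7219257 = 58749500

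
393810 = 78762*5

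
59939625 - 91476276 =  - 31536651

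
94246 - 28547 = 65699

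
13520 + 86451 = 99971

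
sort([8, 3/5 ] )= [ 3/5,8]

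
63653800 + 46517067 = 110170867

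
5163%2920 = 2243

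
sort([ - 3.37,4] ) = [ - 3.37,4] 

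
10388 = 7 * 1484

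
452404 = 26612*17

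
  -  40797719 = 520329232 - 561126951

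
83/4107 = 83/4107 = 0.02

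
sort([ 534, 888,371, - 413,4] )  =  [ - 413, 4,371, 534,888 ] 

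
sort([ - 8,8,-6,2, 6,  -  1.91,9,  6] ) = [- 8, -6, - 1.91, 2 , 6, 6,8,9]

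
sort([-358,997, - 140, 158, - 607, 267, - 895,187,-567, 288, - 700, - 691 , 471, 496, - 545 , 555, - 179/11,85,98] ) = [-895, - 700, - 691,-607,-567 ,-545,-358, - 140, - 179/11,85, 98 , 158,187, 267, 288 , 471,496, 555,997]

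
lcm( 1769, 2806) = 81374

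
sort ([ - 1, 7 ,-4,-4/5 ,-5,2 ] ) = [ - 5,-4,-1, - 4/5, 2,  7 ]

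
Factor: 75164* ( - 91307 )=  - 2^2*17^1*19^1*23^1 * 41^1*43^1*131^1 = - 6862999348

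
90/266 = 45/133= 0.34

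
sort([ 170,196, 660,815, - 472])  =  [ - 472,170,196,660,815] 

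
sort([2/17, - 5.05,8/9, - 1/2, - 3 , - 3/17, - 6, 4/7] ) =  [ - 6, - 5.05, - 3, - 1/2, - 3/17, 2/17, 4/7,8/9] 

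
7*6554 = 45878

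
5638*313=1764694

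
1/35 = 1/35= 0.03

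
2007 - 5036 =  - 3029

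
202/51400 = 101/25700 =0.00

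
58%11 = 3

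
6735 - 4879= 1856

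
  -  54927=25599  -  80526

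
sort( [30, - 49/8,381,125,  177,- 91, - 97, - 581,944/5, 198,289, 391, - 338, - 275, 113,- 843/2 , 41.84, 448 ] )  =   [ - 581, - 843/2 , - 338, - 275, - 97, - 91, - 49/8, 30,41.84 , 113,  125,177, 944/5, 198, 289, 381, 391, 448]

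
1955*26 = 50830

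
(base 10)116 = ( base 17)6E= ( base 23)51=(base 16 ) 74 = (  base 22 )56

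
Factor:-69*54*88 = - 327888  =  - 2^4*3^4*11^1  *23^1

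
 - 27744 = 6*(- 4624) 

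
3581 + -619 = 2962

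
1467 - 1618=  - 151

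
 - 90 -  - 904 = 814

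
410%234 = 176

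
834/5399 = 834/5399= 0.15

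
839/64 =839/64 =13.11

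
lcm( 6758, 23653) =47306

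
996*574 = 571704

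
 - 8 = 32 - 40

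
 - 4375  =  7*(  -  625 ) 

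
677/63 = 677/63 = 10.75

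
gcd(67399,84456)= 1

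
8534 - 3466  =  5068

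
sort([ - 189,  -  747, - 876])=[ - 876, - 747, - 189] 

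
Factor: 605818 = 2^1*302909^1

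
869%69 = 41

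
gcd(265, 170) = 5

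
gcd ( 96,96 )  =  96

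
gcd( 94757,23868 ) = 13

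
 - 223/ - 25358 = 223/25358 = 0.01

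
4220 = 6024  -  1804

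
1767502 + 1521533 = 3289035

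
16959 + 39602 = 56561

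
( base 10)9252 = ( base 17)1f04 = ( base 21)KKC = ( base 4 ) 2100210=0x2424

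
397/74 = 5  +  27/74=5.36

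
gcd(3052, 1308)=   436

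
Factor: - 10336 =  - 2^5*17^1*19^1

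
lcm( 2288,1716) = 6864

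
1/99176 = 1/99176 = 0.00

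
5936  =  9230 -3294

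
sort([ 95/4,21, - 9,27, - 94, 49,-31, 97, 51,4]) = [ - 94,-31, - 9,4, 21,  95/4,  27 , 49,  51,97] 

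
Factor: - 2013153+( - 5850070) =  - 281^1*27983^1 = - 7863223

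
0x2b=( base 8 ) 53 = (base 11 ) 3A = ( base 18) 27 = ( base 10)43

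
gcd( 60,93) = 3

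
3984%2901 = 1083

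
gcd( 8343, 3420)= 9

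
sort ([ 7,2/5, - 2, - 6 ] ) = [-6, - 2,2/5  ,  7]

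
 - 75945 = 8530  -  84475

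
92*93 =8556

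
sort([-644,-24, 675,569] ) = [-644,-24, 569, 675]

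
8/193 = 8/193 = 0.04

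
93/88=1+5/88 = 1.06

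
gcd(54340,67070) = 190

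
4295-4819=- 524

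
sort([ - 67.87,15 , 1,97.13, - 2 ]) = [ -67.87, - 2,1, 15,97.13]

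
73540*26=1912040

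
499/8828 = 499/8828 = 0.06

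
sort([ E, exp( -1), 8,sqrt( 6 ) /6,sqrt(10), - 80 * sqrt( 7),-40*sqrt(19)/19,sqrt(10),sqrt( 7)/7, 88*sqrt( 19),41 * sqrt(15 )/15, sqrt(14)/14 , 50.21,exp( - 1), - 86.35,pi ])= [ - 80*sqrt(7 ) , - 86.35 , - 40*sqrt (19)/19 , sqrt ( 14)/14, exp( -1 ), exp( - 1),  sqrt( 7 ) /7,sqrt( 6 ) /6,E,  pi,sqrt( 10),sqrt( 10 ),8,41*sqrt( 15)/15 , 50.21, 88 * sqrt(19 )]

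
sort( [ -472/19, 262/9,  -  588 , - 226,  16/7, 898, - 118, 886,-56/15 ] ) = [ - 588,  -  226, - 118,  -  472/19, - 56/15,16/7, 262/9,886 , 898]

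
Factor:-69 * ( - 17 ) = 1173 = 3^1*17^1*23^1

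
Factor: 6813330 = 2^1*3^1*5^1*227111^1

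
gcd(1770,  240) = 30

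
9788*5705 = 55840540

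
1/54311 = 1/54311 = 0.00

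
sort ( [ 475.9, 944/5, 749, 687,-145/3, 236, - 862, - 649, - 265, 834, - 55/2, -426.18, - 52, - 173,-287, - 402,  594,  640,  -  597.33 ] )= [ - 862, - 649,  -  597.33, - 426.18,  -  402, - 287, - 265 , - 173,- 52, - 145/3,-55/2, 944/5, 236, 475.9, 594, 640 , 687, 749, 834]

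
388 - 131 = 257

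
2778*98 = 272244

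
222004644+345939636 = 567944280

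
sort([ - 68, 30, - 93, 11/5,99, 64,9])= [-93 ,-68, 11/5,9 , 30, 64,99] 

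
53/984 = 53/984= 0.05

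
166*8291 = 1376306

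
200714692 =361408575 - 160693883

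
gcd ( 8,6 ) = 2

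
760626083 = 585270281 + 175355802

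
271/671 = 271/671 = 0.40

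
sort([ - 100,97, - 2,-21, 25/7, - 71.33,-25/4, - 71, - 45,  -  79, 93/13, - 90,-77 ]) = [ - 100,-90, - 79, - 77, - 71.33,  -  71, - 45,  -  21,-25/4, - 2,25/7,93/13 , 97]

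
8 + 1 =9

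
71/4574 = 71/4574 = 0.02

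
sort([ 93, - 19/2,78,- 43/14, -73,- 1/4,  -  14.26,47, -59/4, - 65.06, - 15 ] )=[ - 73, - 65.06,- 15, - 59/4, -14.26, - 19/2, - 43/14 ,  -  1/4,47, 78,93]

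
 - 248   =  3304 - 3552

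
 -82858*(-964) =79875112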